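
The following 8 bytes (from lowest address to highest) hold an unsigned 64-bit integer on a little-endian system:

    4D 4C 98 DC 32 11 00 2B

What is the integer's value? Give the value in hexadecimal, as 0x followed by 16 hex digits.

Little-endian: lowest address holds the least-significant byte.
Reassemble most-significant byte first: 2B 00 11 32 DC 98 4C 4D → 0x2B001132DC984C4D.

0x2B001132DC984C4D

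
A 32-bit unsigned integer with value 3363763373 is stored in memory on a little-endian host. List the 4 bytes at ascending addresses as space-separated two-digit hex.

3363763373 in hexadecimal, padded to 32 bits, is 0xC87EF4AD.
Split into bytes (most-significant first): C8 7E F4 AD.
Little-endian: lowest address holds the least-significant byte.
So at ascending addresses the bytes are AD F4 7E C8.

AD F4 7E C8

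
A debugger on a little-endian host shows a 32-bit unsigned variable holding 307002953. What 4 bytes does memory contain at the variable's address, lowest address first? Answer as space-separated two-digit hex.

307002953 in hexadecimal, padded to 32 bits, is 0x124C7E49.
Split into bytes (most-significant first): 12 4C 7E 49.
Little-endian stores the least-significant byte at the lowest address.
So at ascending addresses the bytes are 49 7E 4C 12.

49 7E 4C 12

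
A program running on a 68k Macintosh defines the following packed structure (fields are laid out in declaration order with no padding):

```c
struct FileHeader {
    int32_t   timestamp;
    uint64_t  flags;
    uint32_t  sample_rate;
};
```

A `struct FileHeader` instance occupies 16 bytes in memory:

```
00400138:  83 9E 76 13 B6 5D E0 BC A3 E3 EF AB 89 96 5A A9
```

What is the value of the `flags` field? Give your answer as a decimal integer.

13140906388545073067

`flags` follows `timestamp` (4 bytes), so it starts at byte offset 4 and occupies 8 bytes.
Bytes at offsets 4..11: B6 5D E0 BC A3 E3 EF AB.
Big-endian stores the most-significant byte at the lowest address.
The bytes are already most-significant first: 0xB65DE0BCA3E3EFAB.
0xB65DE0BCA3E3EFAB = 13140906388545073067.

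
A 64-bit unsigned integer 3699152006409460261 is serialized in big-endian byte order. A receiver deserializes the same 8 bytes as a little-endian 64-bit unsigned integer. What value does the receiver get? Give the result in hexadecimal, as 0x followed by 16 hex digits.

0x259A35A026075633

3699152006409460261 in 64-bit hexadecimal is 0x33560726A0359A25.
Stored big-endian, the bytes at ascending addresses are 33 56 07 26 A0 35 9A 25.
Read back as little-endian, the first byte is least significant, giving 0x259A35A026075633.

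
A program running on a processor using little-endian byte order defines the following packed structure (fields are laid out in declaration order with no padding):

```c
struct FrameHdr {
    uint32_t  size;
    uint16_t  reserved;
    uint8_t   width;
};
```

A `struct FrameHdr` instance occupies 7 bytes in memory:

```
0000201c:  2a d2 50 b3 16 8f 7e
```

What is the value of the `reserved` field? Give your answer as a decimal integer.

`reserved` follows `size` (4 bytes), so it starts at byte offset 4 and occupies 2 bytes.
Bytes at offsets 4..5: 16 8F.
Little-endian: lowest address holds the least-significant byte.
Reassemble most-significant byte first: 8F 16 → 0x8F16.
0x8F16 = 36630.

36630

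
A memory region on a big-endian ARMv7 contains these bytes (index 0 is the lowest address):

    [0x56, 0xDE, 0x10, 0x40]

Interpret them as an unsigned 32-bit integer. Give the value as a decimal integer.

1457393728

Big-endian stores the most-significant byte at the lowest address.
The bytes are already most-significant first: 0x56DE1040.
0x56DE1040 = 1457393728.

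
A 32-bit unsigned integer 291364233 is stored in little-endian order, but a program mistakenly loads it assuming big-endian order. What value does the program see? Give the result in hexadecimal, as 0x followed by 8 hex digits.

291364233 in 32-bit hexadecimal is 0x115DDD89.
Stored little-endian, the bytes at ascending addresses are 89 DD 5D 11.
Read back as big-endian, the last byte is least significant, giving 0x89DD5D11.

0x89DD5D11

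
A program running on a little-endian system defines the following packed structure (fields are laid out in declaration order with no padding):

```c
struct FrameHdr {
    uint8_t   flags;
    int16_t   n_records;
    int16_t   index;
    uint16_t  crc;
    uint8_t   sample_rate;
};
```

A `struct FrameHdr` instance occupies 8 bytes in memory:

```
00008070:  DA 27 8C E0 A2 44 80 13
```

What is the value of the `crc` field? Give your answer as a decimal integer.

32836

`crc` follows `flags` (1 B), `n_records` (2 B), `index` (2 B), so it starts at offset 1 + 2 + 2 = 5 and occupies 2 bytes.
Bytes at offsets 5..6: 44 80.
Little-endian stores the least-significant byte at the lowest address.
Reassemble most-significant byte first: 80 44 → 0x8044.
0x8044 = 32836.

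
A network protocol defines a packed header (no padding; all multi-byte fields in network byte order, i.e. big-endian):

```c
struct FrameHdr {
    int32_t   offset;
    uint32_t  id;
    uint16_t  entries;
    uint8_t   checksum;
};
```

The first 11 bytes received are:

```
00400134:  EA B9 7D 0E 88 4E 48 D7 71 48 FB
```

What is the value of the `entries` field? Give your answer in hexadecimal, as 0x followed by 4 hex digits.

`entries` follows `offset` (4 B), `id` (4 B), so it starts at offset 4 + 4 = 8 and occupies 2 bytes.
Bytes at offsets 8..9: 71 48.
Big-endian: lowest address holds the most-significant byte.
The bytes are already most-significant first: 0x7148.

0x7148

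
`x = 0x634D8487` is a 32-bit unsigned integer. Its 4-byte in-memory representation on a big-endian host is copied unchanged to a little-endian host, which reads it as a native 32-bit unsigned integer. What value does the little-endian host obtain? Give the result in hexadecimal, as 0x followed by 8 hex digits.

0x87844D63

Stored big-endian, the bytes at ascending addresses are 63 4D 84 87.
Read back as little-endian, the first byte is least significant, giving 0x87844D63.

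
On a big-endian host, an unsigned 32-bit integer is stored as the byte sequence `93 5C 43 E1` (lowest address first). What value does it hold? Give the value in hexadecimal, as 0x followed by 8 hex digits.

Big-endian: lowest address holds the most-significant byte.
The bytes are already most-significant first: 0x935C43E1.

0x935C43E1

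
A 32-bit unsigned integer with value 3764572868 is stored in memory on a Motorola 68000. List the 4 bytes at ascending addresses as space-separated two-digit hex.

E0 62 D2 C4

3764572868 in hexadecimal, padded to 32 bits, is 0xE062D2C4.
Split into bytes (most-significant first): E0 62 D2 C4.
Big-endian stores the most-significant byte at the lowest address.
So the memory order matches the most-significant-first order: E0 62 D2 C4.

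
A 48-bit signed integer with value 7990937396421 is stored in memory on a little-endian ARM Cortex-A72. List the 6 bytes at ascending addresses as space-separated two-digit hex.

7990937396421 in hexadecimal, padded to 48 bits, is 0x074488FC24C5.
Split into bytes (most-significant first): 07 44 88 FC 24 C5.
Little-endian stores the least-significant byte at the lowest address.
So at ascending addresses the bytes are C5 24 FC 88 44 07.

C5 24 FC 88 44 07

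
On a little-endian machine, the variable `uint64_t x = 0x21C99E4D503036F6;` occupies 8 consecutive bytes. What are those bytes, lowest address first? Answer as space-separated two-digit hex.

Split into bytes (most-significant first): 21 C9 9E 4D 50 30 36 F6.
Little-endian stores the least-significant byte at the lowest address.
So at ascending addresses the bytes are F6 36 30 50 4D 9E C9 21.

F6 36 30 50 4D 9E C9 21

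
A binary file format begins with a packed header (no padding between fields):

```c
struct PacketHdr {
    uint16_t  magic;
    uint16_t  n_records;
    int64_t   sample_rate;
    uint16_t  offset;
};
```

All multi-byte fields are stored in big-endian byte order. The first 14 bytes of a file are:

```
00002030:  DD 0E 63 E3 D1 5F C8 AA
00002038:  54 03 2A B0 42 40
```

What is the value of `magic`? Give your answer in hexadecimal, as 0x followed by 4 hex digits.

0xDD0E

`magic` is the first field, at byte offset 0, occupying 2 bytes.
Bytes at offsets 0..1: DD 0E.
Big-endian stores the most-significant byte at the lowest address.
The bytes are already most-significant first: 0xDD0E.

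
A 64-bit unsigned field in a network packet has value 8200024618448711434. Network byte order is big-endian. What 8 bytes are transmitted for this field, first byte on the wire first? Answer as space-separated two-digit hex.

71 CC 56 F1 E4 17 EF 0A

8200024618448711434 in hexadecimal, padded to 64 bits, is 0x71CC56F1E417EF0A.
Split into bytes (most-significant first): 71 CC 56 F1 E4 17 EF 0A.
In big-endian order the high byte comes first in memory.
So the memory order matches the most-significant-first order: 71 CC 56 F1 E4 17 EF 0A.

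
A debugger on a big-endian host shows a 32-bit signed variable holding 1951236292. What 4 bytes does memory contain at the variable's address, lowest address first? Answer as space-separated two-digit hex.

1951236292 in hexadecimal, padded to 32 bits, is 0x744D80C4.
Split into bytes (most-significant first): 74 4D 80 C4.
Big-endian stores the most-significant byte at the lowest address.
So the memory order matches the most-significant-first order: 74 4D 80 C4.

74 4D 80 C4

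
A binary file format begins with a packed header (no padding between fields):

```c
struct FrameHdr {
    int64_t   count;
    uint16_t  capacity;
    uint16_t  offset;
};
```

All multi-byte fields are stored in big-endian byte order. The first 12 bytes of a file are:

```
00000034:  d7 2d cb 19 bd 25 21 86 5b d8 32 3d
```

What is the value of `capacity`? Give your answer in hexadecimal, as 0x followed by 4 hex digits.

`capacity` follows `count` (8 bytes), so it starts at byte offset 8 and occupies 2 bytes.
Bytes at offsets 8..9: 5B D8.
Big-endian stores the most-significant byte at the lowest address.
The bytes are already most-significant first: 0x5BD8.

0x5BD8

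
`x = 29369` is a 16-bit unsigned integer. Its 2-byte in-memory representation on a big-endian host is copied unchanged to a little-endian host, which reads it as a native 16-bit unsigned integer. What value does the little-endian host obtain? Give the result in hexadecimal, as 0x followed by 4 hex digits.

29369 in 16-bit hexadecimal is 0x72B9.
Stored big-endian, the bytes at ascending addresses are 72 B9.
Read back as little-endian, the first byte is least significant, giving 0xB972.

0xB972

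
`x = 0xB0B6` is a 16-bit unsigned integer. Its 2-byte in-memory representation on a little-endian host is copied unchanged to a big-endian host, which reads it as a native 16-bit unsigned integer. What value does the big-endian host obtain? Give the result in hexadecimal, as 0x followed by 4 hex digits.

0xB6B0

Stored little-endian, the bytes at ascending addresses are B6 B0.
Read back as big-endian, the last byte is least significant, giving 0xB6B0.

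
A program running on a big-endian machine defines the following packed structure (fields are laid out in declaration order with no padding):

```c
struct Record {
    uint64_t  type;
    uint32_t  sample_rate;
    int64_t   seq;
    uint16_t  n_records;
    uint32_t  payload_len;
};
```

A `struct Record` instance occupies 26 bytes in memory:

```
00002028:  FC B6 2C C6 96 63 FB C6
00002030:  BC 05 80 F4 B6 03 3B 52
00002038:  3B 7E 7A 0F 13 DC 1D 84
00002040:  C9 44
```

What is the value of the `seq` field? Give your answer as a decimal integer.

`seq` follows `type` (8 B), `sample_rate` (4 B), so it starts at offset 8 + 4 = 12 and occupies 8 bytes.
Bytes at offsets 12..19: B6 03 3B 52 3B 7E 7A 0F.
Big-endian: lowest address holds the most-significant byte.
The bytes are already most-significant first: 0xB6033B523B7E7A0F.
Top bit is set, so as a signed 64-bit value this is 0xB6033B523B7E7A0F − 2^64 = -5331352309505033713.

-5331352309505033713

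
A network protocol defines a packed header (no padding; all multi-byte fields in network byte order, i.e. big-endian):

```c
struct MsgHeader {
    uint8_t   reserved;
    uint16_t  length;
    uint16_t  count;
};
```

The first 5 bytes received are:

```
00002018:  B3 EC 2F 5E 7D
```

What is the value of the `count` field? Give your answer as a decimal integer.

`count` follows `reserved` (1 B), `length` (2 B), so it starts at offset 1 + 2 = 3 and occupies 2 bytes.
Bytes at offsets 3..4: 5E 7D.
Big-endian: lowest address holds the most-significant byte.
The bytes are already most-significant first: 0x5E7D.
0x5E7D = 24189.

24189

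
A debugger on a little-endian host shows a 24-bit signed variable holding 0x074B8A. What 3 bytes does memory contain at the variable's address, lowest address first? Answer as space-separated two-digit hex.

Split into bytes (most-significant first): 07 4B 8A.
Little-endian: lowest address holds the least-significant byte.
So at ascending addresses the bytes are 8A 4B 07.

8A 4B 07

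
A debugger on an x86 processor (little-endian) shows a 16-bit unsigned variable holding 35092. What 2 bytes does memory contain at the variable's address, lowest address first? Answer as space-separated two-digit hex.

14 89

35092 in hexadecimal, padded to 16 bits, is 0x8914.
Split into bytes (most-significant first): 89 14.
Little-endian stores the least-significant byte at the lowest address.
So at ascending addresses the bytes are 14 89.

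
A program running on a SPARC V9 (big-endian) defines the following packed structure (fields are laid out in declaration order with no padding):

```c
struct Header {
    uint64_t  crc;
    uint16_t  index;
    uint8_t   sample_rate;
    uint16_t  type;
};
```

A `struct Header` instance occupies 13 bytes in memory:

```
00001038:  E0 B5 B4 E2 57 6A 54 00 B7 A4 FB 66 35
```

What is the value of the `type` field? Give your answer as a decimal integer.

`type` follows `crc` (8 B), `index` (2 B), `sample_rate` (1 B), so it starts at offset 8 + 2 + 1 = 11 and occupies 2 bytes.
Bytes at offsets 11..12: 66 35.
Big-endian stores the most-significant byte at the lowest address.
The bytes are already most-significant first: 0x6635.
0x6635 = 26165.

26165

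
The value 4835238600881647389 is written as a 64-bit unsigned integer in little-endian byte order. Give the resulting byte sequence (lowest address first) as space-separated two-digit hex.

1D AF CE A9 E3 37 1A 43

4835238600881647389 in hexadecimal, padded to 64 bits, is 0x431A37E3A9CEAF1D.
Split into bytes (most-significant first): 43 1A 37 E3 A9 CE AF 1D.
Little-endian stores the least-significant byte at the lowest address.
So at ascending addresses the bytes are 1D AF CE A9 E3 37 1A 43.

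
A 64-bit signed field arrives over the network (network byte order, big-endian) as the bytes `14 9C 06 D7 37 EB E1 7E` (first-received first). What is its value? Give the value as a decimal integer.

1485069498551361918

Big-endian stores the most-significant byte at the lowest address.
The bytes are already most-significant first: 0x149C06D737EBE17E.
0x149C06D737EBE17E = 1485069498551361918.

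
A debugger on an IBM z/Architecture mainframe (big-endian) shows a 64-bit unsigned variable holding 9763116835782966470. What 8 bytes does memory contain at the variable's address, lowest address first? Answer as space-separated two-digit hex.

9763116835782966470 in hexadecimal, padded to 64 bits, is 0x877D8F08F17ABCC6.
Split into bytes (most-significant first): 87 7D 8F 08 F1 7A BC C6.
Big-endian: lowest address holds the most-significant byte.
So the memory order matches the most-significant-first order: 87 7D 8F 08 F1 7A BC C6.

87 7D 8F 08 F1 7A BC C6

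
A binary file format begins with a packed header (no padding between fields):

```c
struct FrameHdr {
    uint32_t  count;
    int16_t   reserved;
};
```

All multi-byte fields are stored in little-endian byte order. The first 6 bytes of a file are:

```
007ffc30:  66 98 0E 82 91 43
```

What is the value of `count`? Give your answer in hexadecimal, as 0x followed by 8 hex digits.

0x820E9866

`count` is the first field, at byte offset 0, occupying 4 bytes.
Bytes at offsets 0..3: 66 98 0E 82.
Little-endian: lowest address holds the least-significant byte.
Reassemble most-significant byte first: 82 0E 98 66 → 0x820E9866.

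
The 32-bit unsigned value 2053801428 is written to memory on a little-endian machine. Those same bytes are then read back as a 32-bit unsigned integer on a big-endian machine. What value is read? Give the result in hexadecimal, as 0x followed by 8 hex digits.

2053801428 in 32-bit hexadecimal is 0x7A6A85D4.
Stored little-endian, the bytes at ascending addresses are D4 85 6A 7A.
Read back as big-endian, the last byte is least significant, giving 0xD4856A7A.

0xD4856A7A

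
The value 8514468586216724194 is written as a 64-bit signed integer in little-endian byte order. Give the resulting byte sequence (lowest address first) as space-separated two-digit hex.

E2 96 AB 4C 11 78 29 76

8514468586216724194 in hexadecimal, padded to 64 bits, is 0x762978114CAB96E2.
Split into bytes (most-significant first): 76 29 78 11 4C AB 96 E2.
In little-endian order the low byte comes first in memory.
So at ascending addresses the bytes are E2 96 AB 4C 11 78 29 76.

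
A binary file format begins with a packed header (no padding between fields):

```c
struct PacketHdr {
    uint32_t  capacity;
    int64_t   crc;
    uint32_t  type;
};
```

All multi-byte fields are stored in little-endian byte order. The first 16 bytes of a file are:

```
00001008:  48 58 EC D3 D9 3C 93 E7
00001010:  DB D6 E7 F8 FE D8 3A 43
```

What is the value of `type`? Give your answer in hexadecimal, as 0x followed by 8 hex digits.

`type` follows `capacity` (4 B), `crc` (8 B), so it starts at offset 4 + 8 = 12 and occupies 4 bytes.
Bytes at offsets 12..15: FE D8 3A 43.
Little-endian: lowest address holds the least-significant byte.
Reassemble most-significant byte first: 43 3A D8 FE → 0x433AD8FE.

0x433AD8FE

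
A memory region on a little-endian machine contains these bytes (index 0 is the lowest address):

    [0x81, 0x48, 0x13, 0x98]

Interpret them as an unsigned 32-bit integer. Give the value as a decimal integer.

2551400577

Little-endian: lowest address holds the least-significant byte.
Reassemble most-significant byte first: 98 13 48 81 → 0x98134881.
0x98134881 = 2551400577.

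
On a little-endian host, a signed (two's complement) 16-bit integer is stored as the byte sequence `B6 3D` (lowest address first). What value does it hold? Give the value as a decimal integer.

15798

Little-endian stores the least-significant byte at the lowest address.
Reassemble most-significant byte first: 3D B6 → 0x3DB6.
0x3DB6 = 15798.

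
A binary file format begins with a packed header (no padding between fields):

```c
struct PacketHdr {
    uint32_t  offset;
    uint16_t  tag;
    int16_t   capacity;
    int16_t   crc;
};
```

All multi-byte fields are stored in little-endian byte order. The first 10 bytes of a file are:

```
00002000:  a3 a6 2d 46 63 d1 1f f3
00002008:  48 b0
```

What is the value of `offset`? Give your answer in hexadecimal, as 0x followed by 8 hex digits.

`offset` is the first field, at byte offset 0, occupying 4 bytes.
Bytes at offsets 0..3: A3 A6 2D 46.
Little-endian stores the least-significant byte at the lowest address.
Reassemble most-significant byte first: 46 2D A6 A3 → 0x462DA6A3.

0x462DA6A3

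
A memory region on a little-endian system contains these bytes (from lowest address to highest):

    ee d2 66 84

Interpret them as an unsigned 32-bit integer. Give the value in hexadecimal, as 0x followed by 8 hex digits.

0x8466D2EE

Little-endian: lowest address holds the least-significant byte.
Reassemble most-significant byte first: 84 66 D2 EE → 0x8466D2EE.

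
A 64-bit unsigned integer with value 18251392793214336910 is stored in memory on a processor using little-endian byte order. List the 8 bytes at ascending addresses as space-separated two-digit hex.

8E 3F AA 9F 0B F9 49 FD

18251392793214336910 in hexadecimal, padded to 64 bits, is 0xFD49F90B9FAA3F8E.
Split into bytes (most-significant first): FD 49 F9 0B 9F AA 3F 8E.
Little-endian stores the least-significant byte at the lowest address.
So at ascending addresses the bytes are 8E 3F AA 9F 0B F9 49 FD.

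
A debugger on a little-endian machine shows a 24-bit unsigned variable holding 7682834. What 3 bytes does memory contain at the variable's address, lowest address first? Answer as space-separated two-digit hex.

12 3B 75

7682834 in hexadecimal, padded to 24 bits, is 0x753B12.
Split into bytes (most-significant first): 75 3B 12.
Little-endian: lowest address holds the least-significant byte.
So at ascending addresses the bytes are 12 3B 75.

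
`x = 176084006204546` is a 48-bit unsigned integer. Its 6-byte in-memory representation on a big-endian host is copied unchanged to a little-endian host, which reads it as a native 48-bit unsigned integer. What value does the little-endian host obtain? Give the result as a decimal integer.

176084006204546 in 48-bit hexadecimal is 0xA025C0A3F482.
Stored big-endian, the bytes at ascending addresses are A0 25 C0 A3 F4 82.
Read back as little-endian, the first byte is least significant, giving 0x82F4A3C025A0.
0x82F4A3C025A0 = 143987230909856.

143987230909856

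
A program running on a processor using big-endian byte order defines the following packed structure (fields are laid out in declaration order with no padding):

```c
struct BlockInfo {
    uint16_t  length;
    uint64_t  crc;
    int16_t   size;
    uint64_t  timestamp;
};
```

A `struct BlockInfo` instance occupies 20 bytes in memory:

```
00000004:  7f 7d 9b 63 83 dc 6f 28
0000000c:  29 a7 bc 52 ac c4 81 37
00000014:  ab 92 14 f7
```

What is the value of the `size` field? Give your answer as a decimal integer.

-17326

`size` follows `length` (2 B), `crc` (8 B), so it starts at offset 2 + 8 = 10 and occupies 2 bytes.
Bytes at offsets 10..11: BC 52.
Big-endian stores the most-significant byte at the lowest address.
The bytes are already most-significant first: 0xBC52.
Top bit is set, so as a signed 16-bit value this is 0xBC52 − 2^16 = -17326.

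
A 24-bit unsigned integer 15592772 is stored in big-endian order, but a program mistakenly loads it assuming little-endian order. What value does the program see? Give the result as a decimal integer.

15592772 in 24-bit hexadecimal is 0xEDED44.
Stored big-endian, the bytes at ascending addresses are ED ED 44.
Read back as little-endian, the first byte is least significant, giving 0x44EDED.
0x44EDED = 4517357.

4517357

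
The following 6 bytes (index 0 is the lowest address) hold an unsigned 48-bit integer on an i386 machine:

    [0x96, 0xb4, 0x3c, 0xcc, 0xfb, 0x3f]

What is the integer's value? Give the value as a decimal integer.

Little-endian stores the least-significant byte at the lowest address.
Reassemble most-significant byte first: 3F FB CC 3C B4 96 → 0x3FFBCC3CB496.
0x3FFBCC3CB496 = 70350695871638.

70350695871638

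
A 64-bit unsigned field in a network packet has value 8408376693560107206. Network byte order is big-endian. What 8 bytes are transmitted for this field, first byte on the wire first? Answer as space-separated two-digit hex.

8408376693560107206 in hexadecimal, padded to 64 bits, is 0x74B08E0DA552E0C6.
Split into bytes (most-significant first): 74 B0 8E 0D A5 52 E0 C6.
In big-endian order the high byte comes first in memory.
So the memory order matches the most-significant-first order: 74 B0 8E 0D A5 52 E0 C6.

74 B0 8E 0D A5 52 E0 C6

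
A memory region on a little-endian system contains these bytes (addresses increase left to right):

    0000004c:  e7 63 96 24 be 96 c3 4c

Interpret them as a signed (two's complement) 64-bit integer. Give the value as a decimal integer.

Little-endian stores the least-significant byte at the lowest address.
Reassemble most-significant byte first: 4C C3 96 BE 24 96 63 E7 → 0x4CC396BE249663E7.
0x4CC396BE249663E7 = 5531430510742889447.

5531430510742889447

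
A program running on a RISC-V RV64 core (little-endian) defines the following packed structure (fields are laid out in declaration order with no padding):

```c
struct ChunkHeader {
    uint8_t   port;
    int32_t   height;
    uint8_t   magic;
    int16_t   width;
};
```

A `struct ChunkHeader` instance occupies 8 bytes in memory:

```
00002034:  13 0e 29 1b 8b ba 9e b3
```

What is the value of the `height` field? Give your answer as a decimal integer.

`height` follows `port` (1 byte), so it starts at byte offset 1 and occupies 4 bytes.
Bytes at offsets 1..4: 0E 29 1B 8B.
In little-endian order the low byte comes first in memory.
Reassemble most-significant byte first: 8B 1B 29 0E → 0x8B1B290E.
Top bit is set, so as a signed 32-bit value this is 0x8B1B290E − 2^32 = -1961154290.

-1961154290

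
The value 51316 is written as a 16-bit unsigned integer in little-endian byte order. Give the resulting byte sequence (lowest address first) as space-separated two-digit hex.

51316 in hexadecimal, padded to 16 bits, is 0xC874.
Split into bytes (most-significant first): C8 74.
Little-endian stores the least-significant byte at the lowest address.
So at ascending addresses the bytes are 74 C8.

74 C8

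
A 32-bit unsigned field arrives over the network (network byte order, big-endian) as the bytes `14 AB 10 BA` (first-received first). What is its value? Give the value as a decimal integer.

Big-endian: lowest address holds the most-significant byte.
The bytes are already most-significant first: 0x14AB10BA.
0x14AB10BA = 346755258.

346755258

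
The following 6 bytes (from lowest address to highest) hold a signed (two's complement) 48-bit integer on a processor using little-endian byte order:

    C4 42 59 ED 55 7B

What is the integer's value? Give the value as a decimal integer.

135608984486596

Little-endian: lowest address holds the least-significant byte.
Reassemble most-significant byte first: 7B 55 ED 59 42 C4 → 0x7B55ED5942C4.
0x7B55ED5942C4 = 135608984486596.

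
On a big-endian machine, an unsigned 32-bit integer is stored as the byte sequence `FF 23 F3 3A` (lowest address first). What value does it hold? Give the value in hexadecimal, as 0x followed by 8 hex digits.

Big-endian: lowest address holds the most-significant byte.
The bytes are already most-significant first: 0xFF23F33A.

0xFF23F33A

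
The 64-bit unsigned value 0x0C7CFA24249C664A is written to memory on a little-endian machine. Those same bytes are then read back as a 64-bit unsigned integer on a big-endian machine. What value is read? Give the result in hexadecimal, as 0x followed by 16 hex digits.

Stored little-endian, the bytes at ascending addresses are 4A 66 9C 24 24 FA 7C 0C.
Read back as big-endian, the last byte is least significant, giving 0x4A669C2424FA7C0C.

0x4A669C2424FA7C0C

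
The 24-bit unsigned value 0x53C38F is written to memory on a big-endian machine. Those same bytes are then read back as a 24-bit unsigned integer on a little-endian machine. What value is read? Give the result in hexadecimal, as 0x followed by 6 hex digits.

Stored big-endian, the bytes at ascending addresses are 53 C3 8F.
Read back as little-endian, the first byte is least significant, giving 0x8FC353.

0x8FC353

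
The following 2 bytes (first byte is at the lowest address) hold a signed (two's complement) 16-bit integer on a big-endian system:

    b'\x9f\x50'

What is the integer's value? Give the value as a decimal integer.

Big-endian: lowest address holds the most-significant byte.
The bytes are already most-significant first: 0x9F50.
Top bit is set, so as a signed 16-bit value this is 0x9F50 − 2^16 = -24752.

-24752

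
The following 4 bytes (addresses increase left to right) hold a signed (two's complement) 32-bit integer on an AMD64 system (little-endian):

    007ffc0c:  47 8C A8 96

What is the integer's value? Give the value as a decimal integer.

-1767338937

In little-endian order the low byte comes first in memory.
Reassemble most-significant byte first: 96 A8 8C 47 → 0x96A88C47.
Top bit is set, so as a signed 32-bit value this is 0x96A88C47 − 2^32 = -1767338937.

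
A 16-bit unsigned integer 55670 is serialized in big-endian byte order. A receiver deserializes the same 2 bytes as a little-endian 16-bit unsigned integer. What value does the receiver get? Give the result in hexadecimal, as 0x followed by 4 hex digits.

0x76D9

55670 in 16-bit hexadecimal is 0xD976.
Stored big-endian, the bytes at ascending addresses are D9 76.
Read back as little-endian, the first byte is least significant, giving 0x76D9.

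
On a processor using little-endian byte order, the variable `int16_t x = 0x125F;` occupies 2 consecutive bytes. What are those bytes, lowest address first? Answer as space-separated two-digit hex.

5F 12

Split into bytes (most-significant first): 12 5F.
Little-endian: lowest address holds the least-significant byte.
So at ascending addresses the bytes are 5F 12.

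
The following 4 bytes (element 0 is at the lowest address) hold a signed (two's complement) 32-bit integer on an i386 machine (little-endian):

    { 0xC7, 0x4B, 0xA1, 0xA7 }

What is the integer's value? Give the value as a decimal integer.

-1482601529

Little-endian stores the least-significant byte at the lowest address.
Reassemble most-significant byte first: A7 A1 4B C7 → 0xA7A14BC7.
Top bit is set, so as a signed 32-bit value this is 0xA7A14BC7 − 2^32 = -1482601529.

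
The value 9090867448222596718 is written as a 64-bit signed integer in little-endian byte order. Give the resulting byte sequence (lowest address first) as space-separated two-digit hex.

6E 3E 78 57 C7 3F 29 7E

9090867448222596718 in hexadecimal, padded to 64 bits, is 0x7E293FC757783E6E.
Split into bytes (most-significant first): 7E 29 3F C7 57 78 3E 6E.
Little-endian stores the least-significant byte at the lowest address.
So at ascending addresses the bytes are 6E 3E 78 57 C7 3F 29 7E.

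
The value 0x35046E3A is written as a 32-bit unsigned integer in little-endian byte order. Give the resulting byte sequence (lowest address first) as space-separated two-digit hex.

Split into bytes (most-significant first): 35 04 6E 3A.
In little-endian order the low byte comes first in memory.
So at ascending addresses the bytes are 3A 6E 04 35.

3A 6E 04 35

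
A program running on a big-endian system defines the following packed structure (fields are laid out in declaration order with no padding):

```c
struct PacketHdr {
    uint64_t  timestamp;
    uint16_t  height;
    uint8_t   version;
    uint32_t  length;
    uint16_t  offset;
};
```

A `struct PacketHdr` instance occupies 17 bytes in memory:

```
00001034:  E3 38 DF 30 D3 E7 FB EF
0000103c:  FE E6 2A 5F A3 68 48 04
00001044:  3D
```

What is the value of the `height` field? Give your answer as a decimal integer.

65254

`height` follows `timestamp` (8 bytes), so it starts at byte offset 8 and occupies 2 bytes.
Bytes at offsets 8..9: FE E6.
Big-endian stores the most-significant byte at the lowest address.
The bytes are already most-significant first: 0xFEE6.
0xFEE6 = 65254.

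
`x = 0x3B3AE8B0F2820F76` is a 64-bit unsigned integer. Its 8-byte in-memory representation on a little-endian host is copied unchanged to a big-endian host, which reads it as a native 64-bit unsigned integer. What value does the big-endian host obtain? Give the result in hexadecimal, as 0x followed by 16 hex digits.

Stored little-endian, the bytes at ascending addresses are 76 0F 82 F2 B0 E8 3A 3B.
Read back as big-endian, the last byte is least significant, giving 0x760F82F2B0E83A3B.

0x760F82F2B0E83A3B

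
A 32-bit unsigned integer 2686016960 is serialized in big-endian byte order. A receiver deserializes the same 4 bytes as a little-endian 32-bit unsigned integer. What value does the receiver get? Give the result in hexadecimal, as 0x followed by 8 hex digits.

0xC05D19A0

2686016960 in 32-bit hexadecimal is 0xA0195DC0.
Stored big-endian, the bytes at ascending addresses are A0 19 5D C0.
Read back as little-endian, the first byte is least significant, giving 0xC05D19A0.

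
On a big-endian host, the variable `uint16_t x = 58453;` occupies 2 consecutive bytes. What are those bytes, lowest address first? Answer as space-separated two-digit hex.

58453 in hexadecimal, padded to 16 bits, is 0xE455.
Split into bytes (most-significant first): E4 55.
Big-endian stores the most-significant byte at the lowest address.
So the memory order matches the most-significant-first order: E4 55.

E4 55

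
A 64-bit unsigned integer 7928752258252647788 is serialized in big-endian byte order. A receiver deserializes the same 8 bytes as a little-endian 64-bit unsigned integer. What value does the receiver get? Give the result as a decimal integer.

7830978725810669678

7928752258252647788 in 64-bit hexadecimal is 0x6E08962BA939AD6C.
Stored big-endian, the bytes at ascending addresses are 6E 08 96 2B A9 39 AD 6C.
Read back as little-endian, the first byte is least significant, giving 0x6CAD39A92B96086E.
0x6CAD39A92B96086E = 7830978725810669678.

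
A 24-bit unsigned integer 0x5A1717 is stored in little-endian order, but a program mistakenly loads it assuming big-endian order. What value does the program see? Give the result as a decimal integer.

Stored little-endian, the bytes at ascending addresses are 17 17 5A.
Read back as big-endian, the last byte is least significant, giving 0x17175A.
0x17175A = 1513306.

1513306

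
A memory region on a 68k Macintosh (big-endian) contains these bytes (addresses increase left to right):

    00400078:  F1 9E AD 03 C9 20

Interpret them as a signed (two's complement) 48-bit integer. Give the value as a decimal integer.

Big-endian: lowest address holds the most-significant byte.
The bytes are already most-significant first: 0xF19EAD03C920.
Top bit is set, so as a signed 48-bit value this is 0xF19EAD03C920 − 2^48 = -15811166877408.

-15811166877408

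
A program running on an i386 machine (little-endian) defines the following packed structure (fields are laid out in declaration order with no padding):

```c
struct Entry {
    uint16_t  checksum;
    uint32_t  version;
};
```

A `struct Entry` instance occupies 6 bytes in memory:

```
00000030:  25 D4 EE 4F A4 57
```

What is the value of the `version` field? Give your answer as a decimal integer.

`version` follows `checksum` (2 bytes), so it starts at byte offset 2 and occupies 4 bytes.
Bytes at offsets 2..5: EE 4F A4 57.
Little-endian: lowest address holds the least-significant byte.
Reassemble most-significant byte first: 57 A4 4F EE → 0x57A44FEE.
0x57A44FEE = 1470386158.

1470386158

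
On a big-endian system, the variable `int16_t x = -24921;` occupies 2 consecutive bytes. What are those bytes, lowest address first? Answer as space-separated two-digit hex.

Two's complement of -24921 in 16 bits: 24921 = 0x6159; invert → 0x9EA6; add 1 → 0x9EA7.
Split into bytes (most-significant first): 9E A7.
Big-endian stores the most-significant byte at the lowest address.
So the memory order matches the most-significant-first order: 9E A7.

9E A7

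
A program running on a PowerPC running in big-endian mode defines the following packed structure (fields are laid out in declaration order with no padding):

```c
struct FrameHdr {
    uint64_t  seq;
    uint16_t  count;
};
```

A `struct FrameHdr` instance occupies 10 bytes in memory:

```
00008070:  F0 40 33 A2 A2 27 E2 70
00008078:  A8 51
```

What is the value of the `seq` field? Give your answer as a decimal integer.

17311893741210428016

`seq` is the first field, at byte offset 0, occupying 8 bytes.
Bytes at offsets 0..7: F0 40 33 A2 A2 27 E2 70.
In big-endian order the high byte comes first in memory.
The bytes are already most-significant first: 0xF04033A2A227E270.
0xF04033A2A227E270 = 17311893741210428016.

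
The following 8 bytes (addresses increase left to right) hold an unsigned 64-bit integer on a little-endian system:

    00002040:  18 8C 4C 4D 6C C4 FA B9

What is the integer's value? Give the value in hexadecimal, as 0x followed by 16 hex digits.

Little-endian: lowest address holds the least-significant byte.
Reassemble most-significant byte first: B9 FA C4 6C 4D 4C 8C 18 → 0xB9FAC46C4D4C8C18.

0xB9FAC46C4D4C8C18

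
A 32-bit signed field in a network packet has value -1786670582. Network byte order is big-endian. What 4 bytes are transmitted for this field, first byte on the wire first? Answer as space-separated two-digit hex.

95 81 92 0A

Two's complement of -1786670582 in 32 bits: 1786670582 = 0x6A7E6DF6; invert → 0x95819209; add 1 → 0x9581920A.
Split into bytes (most-significant first): 95 81 92 0A.
In big-endian order the high byte comes first in memory.
So the memory order matches the most-significant-first order: 95 81 92 0A.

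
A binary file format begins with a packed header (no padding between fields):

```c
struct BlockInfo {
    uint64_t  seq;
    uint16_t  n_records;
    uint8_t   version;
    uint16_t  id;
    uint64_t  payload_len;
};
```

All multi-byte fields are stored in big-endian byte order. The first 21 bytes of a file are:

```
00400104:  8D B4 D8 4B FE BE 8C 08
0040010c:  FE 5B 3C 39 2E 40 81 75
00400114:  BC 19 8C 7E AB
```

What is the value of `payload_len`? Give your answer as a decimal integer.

4648125741166001835

`payload_len` follows `seq` (8 B), `n_records` (2 B), `version` (1 B), `id` (2 B), so it starts at offset 8 + 2 + 1 + 2 = 13 and occupies 8 bytes.
Bytes at offsets 13..20: 40 81 75 BC 19 8C 7E AB.
Big-endian stores the most-significant byte at the lowest address.
The bytes are already most-significant first: 0x408175BC198C7EAB.
0x408175BC198C7EAB = 4648125741166001835.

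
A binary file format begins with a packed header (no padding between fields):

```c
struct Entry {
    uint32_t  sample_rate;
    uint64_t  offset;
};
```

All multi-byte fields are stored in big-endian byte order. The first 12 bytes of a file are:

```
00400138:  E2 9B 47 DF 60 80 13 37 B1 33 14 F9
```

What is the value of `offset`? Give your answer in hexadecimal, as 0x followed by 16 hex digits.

0x60801337B13314F9

`offset` follows `sample_rate` (4 bytes), so it starts at byte offset 4 and occupies 8 bytes.
Bytes at offsets 4..11: 60 80 13 37 B1 33 14 F9.
Big-endian: lowest address holds the most-significant byte.
The bytes are already most-significant first: 0x60801337B13314F9.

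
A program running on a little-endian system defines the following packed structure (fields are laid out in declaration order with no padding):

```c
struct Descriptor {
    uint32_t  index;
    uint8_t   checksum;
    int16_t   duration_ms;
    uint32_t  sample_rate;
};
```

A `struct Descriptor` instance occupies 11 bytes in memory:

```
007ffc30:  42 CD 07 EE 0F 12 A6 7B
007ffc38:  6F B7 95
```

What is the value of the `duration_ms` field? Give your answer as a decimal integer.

-23022

`duration_ms` follows `index` (4 B), `checksum` (1 B), so it starts at offset 4 + 1 = 5 and occupies 2 bytes.
Bytes at offsets 5..6: 12 A6.
In little-endian order the low byte comes first in memory.
Reassemble most-significant byte first: A6 12 → 0xA612.
Top bit is set, so as a signed 16-bit value this is 0xA612 − 2^16 = -23022.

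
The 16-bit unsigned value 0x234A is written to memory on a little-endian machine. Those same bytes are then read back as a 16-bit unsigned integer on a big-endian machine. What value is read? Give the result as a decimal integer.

Stored little-endian, the bytes at ascending addresses are 4A 23.
Read back as big-endian, the last byte is least significant, giving 0x4A23.
0x4A23 = 18979.

18979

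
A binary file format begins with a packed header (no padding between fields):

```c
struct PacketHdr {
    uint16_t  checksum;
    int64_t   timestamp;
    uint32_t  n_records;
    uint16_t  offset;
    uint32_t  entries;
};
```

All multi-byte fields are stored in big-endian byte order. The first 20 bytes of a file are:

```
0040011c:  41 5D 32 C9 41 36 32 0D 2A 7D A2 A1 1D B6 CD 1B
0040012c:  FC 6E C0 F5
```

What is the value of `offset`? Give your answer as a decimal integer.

`offset` follows `checksum` (2 B), `timestamp` (8 B), `n_records` (4 B), so it starts at offset 2 + 8 + 4 = 14 and occupies 2 bytes.
Bytes at offsets 14..15: CD 1B.
Big-endian stores the most-significant byte at the lowest address.
The bytes are already most-significant first: 0xCD1B.
0xCD1B = 52507.

52507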